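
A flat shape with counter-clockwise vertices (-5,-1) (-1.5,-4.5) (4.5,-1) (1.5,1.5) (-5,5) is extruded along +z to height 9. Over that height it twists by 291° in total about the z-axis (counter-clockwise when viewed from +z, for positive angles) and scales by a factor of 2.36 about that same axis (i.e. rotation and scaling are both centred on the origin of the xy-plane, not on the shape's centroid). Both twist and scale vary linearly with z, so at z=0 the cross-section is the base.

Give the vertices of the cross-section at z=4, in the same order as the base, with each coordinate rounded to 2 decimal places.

Cross-section at z=4: (6.33,-5.19) (7.11,2.71) (-3.34,6.60) (-3.39,0.34) (-1.12,-11.29)

t = z/height = 4/9 = 0.444444
s = 1 + (scale-1)·z/height = 1 + (2.36-1)·4/9 = 1.604444
θ = twist·z/height = 291°·4/9 = 129.3333° = 2.257292 rad
cos θ = -0.633831, sin θ = 0.773472 (intermediates below are computed at full precision and shown rounded to 5 d.p.)
v1: (-5,-1) → rotate → (3.94263,-3.23353) → ×s → (6.32573,-5.18801) → (6.33,-5.19)
v2: (-1.5,-4.5) → rotate → (4.43137,1.69203) → ×s → (7.10988,2.71477) → (7.11,2.71)
v3: (4.5,-1) → rotate → (-2.07877,4.11445) → ×s → (-3.33527,6.60141) → (-3.34,6.60)
v4: (1.5,1.5) → rotate → (-2.11095,0.20946) → ×s → (-3.38691,0.33607) → (-3.39,0.34)
v5: (-5,5) → rotate → (-0.69820,-7.03651) → ×s → (-1.12023,-11.28969) → (-1.12,-11.29)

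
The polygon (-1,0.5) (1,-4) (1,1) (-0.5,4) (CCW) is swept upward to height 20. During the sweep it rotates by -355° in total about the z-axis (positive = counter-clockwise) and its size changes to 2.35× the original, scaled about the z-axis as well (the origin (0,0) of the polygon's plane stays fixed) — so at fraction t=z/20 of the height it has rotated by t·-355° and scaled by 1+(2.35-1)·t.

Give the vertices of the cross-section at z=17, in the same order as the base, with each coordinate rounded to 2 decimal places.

t = z/height = 17/20 = 0.85
s = 1 + (scale-1)·z/height = 1 + (2.35-1)·17/20 = 2.147500
θ = twist·z/height = -355°·17/20 = -301.7500° = -5.266531 rad
cos θ = 0.526214, sin θ = 0.850352 (intermediates below are computed at full precision and shown rounded to 5 d.p.)
v1: (-1,0.5) → rotate → (-0.95139,-0.58725) → ×s → (-2.04311,-1.26111) → (-2.04,-1.26)
v2: (1,-4) → rotate → (3.92762,-1.25450) → ×s → (8.43457,-2.69405) → (8.43,-2.69)
v3: (1,1) → rotate → (-0.32414,1.37657) → ×s → (-0.69609,2.95618) → (-0.70,2.96)
v4: (-0.5,4) → rotate → (-3.66452,1.67968) → ×s → (-7.86955,3.60711) → (-7.87,3.61)

Cross-section at z=17: (-2.04,-1.26) (8.43,-2.69) (-0.70,2.96) (-7.87,3.61)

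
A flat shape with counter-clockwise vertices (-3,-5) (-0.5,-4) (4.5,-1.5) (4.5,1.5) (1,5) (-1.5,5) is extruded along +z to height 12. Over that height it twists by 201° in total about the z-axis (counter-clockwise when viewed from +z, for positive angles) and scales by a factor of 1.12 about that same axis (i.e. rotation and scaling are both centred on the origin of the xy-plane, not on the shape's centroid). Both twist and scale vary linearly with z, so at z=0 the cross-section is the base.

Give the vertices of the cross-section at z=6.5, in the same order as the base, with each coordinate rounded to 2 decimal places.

Cross-section at z=6.5: (6.07,-1.30) (4.20,0.87) (-0.04,5.05) (-3.06,4.02) (-5.38,-0.71) (-4.52,-3.23)

t = z/height = 6.5/12 = 0.541667
s = 1 + (scale-1)·z/height = 1 + (1.12-1)·6.5/12 = 1.065000
θ = twist·z/height = 201°·6.5/12 = 108.8750° = 1.900227 rad
cos θ = -0.323505, sin θ = 0.946227 (intermediates below are computed at full precision and shown rounded to 5 d.p.)
v1: (-3,-5) → rotate → (5.70165,-1.22116) → ×s → (6.07225,-1.30053) → (6.07,-1.30)
v2: (-0.5,-4) → rotate → (3.94666,0.82091) → ×s → (4.20319,0.87426) → (4.20,0.87)
v3: (4.5,-1.5) → rotate → (-0.03643,4.74328) → ×s → (-0.03880,5.05159) → (-0.04,5.05)
v4: (4.5,1.5) → rotate → (-2.87511,3.77276) → ×s → (-3.06199,4.01799) → (-3.06,4.02)
v5: (1,5) → rotate → (-5.05464,-0.67130) → ×s → (-5.38319,-0.71493) → (-5.38,-0.71)
v6: (-1.5,5) → rotate → (-4.24588,-3.03686) → ×s → (-4.52186,-3.23426) → (-4.52,-3.23)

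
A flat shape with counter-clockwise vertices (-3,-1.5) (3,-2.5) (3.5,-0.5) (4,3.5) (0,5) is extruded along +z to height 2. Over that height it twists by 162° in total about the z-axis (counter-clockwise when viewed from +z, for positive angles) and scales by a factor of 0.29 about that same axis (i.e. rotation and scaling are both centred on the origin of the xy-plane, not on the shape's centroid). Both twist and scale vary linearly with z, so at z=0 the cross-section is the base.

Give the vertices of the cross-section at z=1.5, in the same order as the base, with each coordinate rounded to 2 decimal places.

Cross-section at z=1.5: (1.33,-0.83) (0.26,1.81) (-0.66,1.52) (-2.37,0.74) (-1.99,-1.22)

t = z/height = 1.5/2 = 0.75
s = 1 + (scale-1)·z/height = 1 + (0.29-1)·1.5/2 = 0.467500
θ = twist·z/height = 162°·1.5/2 = 121.5000° = 2.120575 rad
cos θ = -0.522499, sin θ = 0.852640 (intermediates below are computed at full precision and shown rounded to 5 d.p.)
v1: (-3,-1.5) → rotate → (2.84646,-1.77417) → ×s → (1.33072,-0.82943) → (1.33,-0.83)
v2: (3,-2.5) → rotate → (0.56410,3.86417) → ×s → (0.26372,1.80650) → (0.26,1.81)
v3: (3.5,-0.5) → rotate → (-1.40242,3.24549) → ×s → (-0.65563,1.51727) → (-0.66,1.52)
v4: (4,3.5) → rotate → (-5.07423,1.58182) → ×s → (-2.37220,0.73950) → (-2.37,0.74)
v5: (0,5) → rotate → (-4.26320,-2.61249) → ×s → (-1.99305,-1.22134) → (-1.99,-1.22)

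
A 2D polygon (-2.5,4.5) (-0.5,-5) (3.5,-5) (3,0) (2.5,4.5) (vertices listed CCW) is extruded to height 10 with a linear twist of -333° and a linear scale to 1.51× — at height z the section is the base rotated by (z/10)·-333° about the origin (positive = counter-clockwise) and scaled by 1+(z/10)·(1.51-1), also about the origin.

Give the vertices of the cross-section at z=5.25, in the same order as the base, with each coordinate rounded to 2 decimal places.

Cross-section at z=5.25: (3.67,-5.40) (0.06,6.37) (-4.99,5.91) (-3.79,-0.34) (-2.64,-5.97)

t = z/height = 5.25/10 = 0.525
s = 1 + (scale-1)·z/height = 1 + (1.51-1)·5.25/10 = 1.267750
θ = twist·z/height = -333°·5.25/10 = -174.8250° = -3.051272 rad
cos θ = -0.995924, sin θ = -0.090198 (intermediates below are computed at full precision and shown rounded to 5 d.p.)
v1: (-2.5,4.5) → rotate → (2.89570,-4.25616) → ×s → (3.67102,-5.39575) → (3.67,-5.40)
v2: (-0.5,-5) → rotate → (0.04697,5.02472) → ×s → (0.05955,6.37009) → (0.06,6.37)
v3: (3.5,-5) → rotate → (-3.93672,4.66393) → ×s → (-4.99078,5.91269) → (-4.99,5.91)
v4: (3,0) → rotate → (-2.98777,-0.27059) → ×s → (-3.78775,-0.34305) → (-3.79,-0.34)
v5: (2.5,4.5) → rotate → (-2.08392,-4.70715) → ×s → (-2.64189,-5.96749) → (-2.64,-5.97)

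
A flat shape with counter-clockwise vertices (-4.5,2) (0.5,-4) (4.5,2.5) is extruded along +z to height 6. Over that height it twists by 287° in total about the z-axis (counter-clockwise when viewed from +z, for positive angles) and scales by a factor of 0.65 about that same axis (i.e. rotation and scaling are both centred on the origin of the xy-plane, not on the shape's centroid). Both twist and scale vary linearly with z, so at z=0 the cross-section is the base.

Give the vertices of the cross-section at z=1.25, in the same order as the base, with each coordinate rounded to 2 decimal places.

Cross-section at z=1.25: (-3.70,-2.67) (3.44,-1.47) (0.10,4.77)

t = z/height = 1.25/6 = 0.208333
s = 1 + (scale-1)·z/height = 1 + (0.65-1)·1.25/6 = 0.927083
θ = twist·z/height = 287°·1.25/6 = 59.7917° = 1.043561 rad
cos θ = 0.503146, sin θ = 0.864202 (intermediates below are computed at full precision and shown rounded to 5 d.p.)
v1: (-4.5,2) → rotate → (-3.99256,-2.88262) → ×s → (-3.70143,-2.67243) → (-3.70,-2.67)
v2: (0.5,-4) → rotate → (3.70838,-1.58048) → ×s → (3.43798,-1.46524) → (3.44,-1.47)
v3: (4.5,2.5) → rotate → (0.10365,5.14677) → ×s → (0.09609,4.77149) → (0.10,4.77)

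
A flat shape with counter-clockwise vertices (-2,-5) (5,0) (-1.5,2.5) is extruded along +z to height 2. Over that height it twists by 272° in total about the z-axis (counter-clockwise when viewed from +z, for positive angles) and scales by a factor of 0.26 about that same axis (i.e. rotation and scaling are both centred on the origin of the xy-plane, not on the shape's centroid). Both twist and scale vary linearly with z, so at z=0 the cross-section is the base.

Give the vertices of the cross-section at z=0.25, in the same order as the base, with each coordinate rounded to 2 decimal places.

Cross-section at z=0.25: (1.03,-4.78) (3.76,2.54) (-2.40,1.12)

t = z/height = 0.25/2 = 0.125
s = 1 + (scale-1)·z/height = 1 + (0.26-1)·0.25/2 = 0.907500
θ = twist·z/height = 272°·0.25/2 = 34.0000° = 0.593412 rad
cos θ = 0.829038, sin θ = 0.559193 (intermediates below are computed at full precision and shown rounded to 5 d.p.)
v1: (-2,-5) → rotate → (1.13789,-5.26357) → ×s → (1.03263,-4.77669) → (1.03,-4.78)
v2: (5,0) → rotate → (4.14519,2.79596) → ×s → (3.76176,2.53734) → (3.76,2.54)
v3: (-1.5,2.5) → rotate → (-2.64154,1.23380) → ×s → (-2.39720,1.11968) → (-2.40,1.12)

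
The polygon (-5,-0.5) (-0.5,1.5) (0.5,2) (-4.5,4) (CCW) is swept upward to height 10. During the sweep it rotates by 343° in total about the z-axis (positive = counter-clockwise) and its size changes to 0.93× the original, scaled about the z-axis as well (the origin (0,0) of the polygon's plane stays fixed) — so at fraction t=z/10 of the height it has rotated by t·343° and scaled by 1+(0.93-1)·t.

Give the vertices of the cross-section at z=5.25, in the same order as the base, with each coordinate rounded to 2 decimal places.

t = z/height = 5.25/10 = 0.525
s = 1 + (scale-1)·z/height = 1 + (0.93-1)·5.25/10 = 0.963250
θ = twist·z/height = 343°·5.25/10 = 180.0750° = 3.142902 rad
cos θ = -0.999999, sin θ = -0.001309 (intermediates below are computed at full precision and shown rounded to 5 d.p.)
v1: (-5,-0.5) → rotate → (4.99934,0.50654) → ×s → (4.81562,0.48793) → (4.82,0.49)
v2: (-0.5,1.5) → rotate → (0.50196,-1.49934) → ×s → (0.48352,-1.44424) → (0.48,-1.44)
v3: (0.5,2) → rotate → (-0.49738,-2.00065) → ×s → (-0.47910,-1.92713) → (-0.48,-1.93)
v4: (-4.5,4) → rotate → (4.50523,-3.99411) → ×s → (4.33966,-3.84732) → (4.34,-3.85)

Cross-section at z=5.25: (4.82,0.49) (0.48,-1.44) (-0.48,-1.93) (4.34,-3.85)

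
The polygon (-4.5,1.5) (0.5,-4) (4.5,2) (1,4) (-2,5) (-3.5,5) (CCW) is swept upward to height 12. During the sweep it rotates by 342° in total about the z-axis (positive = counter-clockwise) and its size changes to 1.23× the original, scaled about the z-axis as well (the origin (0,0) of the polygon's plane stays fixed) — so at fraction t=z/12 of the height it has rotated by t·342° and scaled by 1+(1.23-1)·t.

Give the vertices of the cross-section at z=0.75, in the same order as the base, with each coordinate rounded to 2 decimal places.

t = z/height = 0.75/12 = 0.0625
s = 1 + (scale-1)·z/height = 1 + (1.23-1)·0.75/12 = 1.014375
θ = twist·z/height = 342°·0.75/12 = 21.3750° = 0.373064 rad
cos θ = 0.931215, sin θ = 0.364470 (intermediates below are computed at full precision and shown rounded to 5 d.p.)
v1: (-4.5,1.5) → rotate → (-4.73717,-0.24329) → ×s → (-4.80527,-0.24679) → (-4.81,-0.25)
v2: (0.5,-4) → rotate → (1.92349,-3.54262) → ×s → (1.95114,-3.59355) → (1.95,-3.59)
v3: (4.5,2) → rotate → (3.46153,3.50255) → ×s → (3.51129,3.55290) → (3.51,3.55)
v4: (1,4) → rotate → (-0.52667,4.08933) → ×s → (-0.53424,4.14811) → (-0.53,4.15)
v5: (-2,5) → rotate → (-3.68478,3.92713) → ×s → (-3.73775,3.98359) → (-3.74,3.98)
v6: (-3.5,5) → rotate → (-5.08160,3.38043) → ×s → (-5.15465,3.42902) → (-5.15,3.43)

Cross-section at z=0.75: (-4.81,-0.25) (1.95,-3.59) (3.51,3.55) (-0.53,4.15) (-3.74,3.98) (-5.15,3.43)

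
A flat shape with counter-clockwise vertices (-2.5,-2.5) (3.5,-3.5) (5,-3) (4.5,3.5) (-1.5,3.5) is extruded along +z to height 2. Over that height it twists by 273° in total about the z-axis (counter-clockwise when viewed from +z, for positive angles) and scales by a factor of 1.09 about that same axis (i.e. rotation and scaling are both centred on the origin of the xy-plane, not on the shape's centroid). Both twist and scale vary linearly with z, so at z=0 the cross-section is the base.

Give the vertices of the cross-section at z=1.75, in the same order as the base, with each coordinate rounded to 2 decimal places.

Cross-section at z=1.75: (-0.91,3.70) (-5.18,-1.28) (-5.56,-2.94) (0.72,-6.11) (4.07,-0.57)

t = z/height = 1.75/2 = 0.875
s = 1 + (scale-1)·z/height = 1 + (1.09-1)·1.75/2 = 1.078750
θ = twist·z/height = 273°·1.75/2 = 238.8750° = 4.169155 rad
cos θ = -0.516907, sin θ = -0.856042 (intermediates below are computed at full precision and shown rounded to 5 d.p.)
v1: (-2.5,-2.5) → rotate → (-0.84784,3.43237) → ×s → (-0.91460,3.70267) → (-0.91,3.70)
v2: (3.5,-3.5) → rotate → (-4.80532,-1.18697) → ×s → (-5.18374,-1.28045) → (-5.18,-1.28)
v3: (5,-3) → rotate → (-5.15266,-2.72949) → ×s → (-5.55843,-2.94443) → (-5.56,-2.94)
v4: (4.5,3.5) → rotate → (0.67006,-5.66136) → ×s → (0.72283,-6.10719) → (0.72,-6.11)
v5: (-1.5,3.5) → rotate → (3.77151,-0.52511) → ×s → (4.06851,-0.56646) → (4.07,-0.57)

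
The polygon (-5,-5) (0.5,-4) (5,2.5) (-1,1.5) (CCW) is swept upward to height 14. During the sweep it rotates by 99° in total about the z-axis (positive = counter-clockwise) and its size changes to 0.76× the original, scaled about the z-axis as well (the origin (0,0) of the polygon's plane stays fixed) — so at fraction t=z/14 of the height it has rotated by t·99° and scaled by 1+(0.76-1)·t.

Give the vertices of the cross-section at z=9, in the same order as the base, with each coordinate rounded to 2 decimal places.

Cross-section at z=9: (1.91,-5.67) (3.22,-1.12) (-0.02,4.73) (-1.51,-0.19)

t = z/height = 9/14 = 0.642857
s = 1 + (scale-1)·z/height = 1 + (0.76-1)·9/14 = 0.845714
θ = twist·z/height = 99°·9/14 = 63.6429° = 1.110777 rad
cos θ = 0.443965, sin θ = 0.896044 (intermediates below are computed at full precision and shown rounded to 5 d.p.)
v1: (-5,-5) → rotate → (2.26040,-6.70005) → ×s → (1.91165,-5.66632) → (1.91,-5.67)
v2: (0.5,-4) → rotate → (3.80616,-1.32784) → ×s → (3.21892,-1.12297) → (3.22,-1.12)
v3: (5,2.5) → rotate → (-0.02028,5.59013) → ×s → (-0.01716,4.72766) → (-0.02,4.73)
v4: (-1,1.5) → rotate → (-1.78803,-0.23010) → ×s → (-1.51216,-0.19460) → (-1.51,-0.19)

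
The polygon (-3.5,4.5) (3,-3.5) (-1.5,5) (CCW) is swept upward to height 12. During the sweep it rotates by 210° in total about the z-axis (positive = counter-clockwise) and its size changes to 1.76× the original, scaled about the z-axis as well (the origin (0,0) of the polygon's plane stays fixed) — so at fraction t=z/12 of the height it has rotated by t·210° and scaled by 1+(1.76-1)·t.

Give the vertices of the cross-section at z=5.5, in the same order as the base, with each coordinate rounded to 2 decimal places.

Cross-section at z=5.5: (-5.52,-5.35) (4.25,4.53) (-6.48,-2.74)

t = z/height = 5.5/12 = 0.458333
s = 1 + (scale-1)·z/height = 1 + (1.76-1)·5.5/12 = 1.348333
θ = twist·z/height = 210°·5.5/12 = 96.2500° = 1.679879 rad
cos θ = -0.108867, sin θ = 0.994056 (intermediates below are computed at full precision and shown rounded to 5 d.p.)
v1: (-3.5,4.5) → rotate → (-4.09222,-3.96910) → ×s → (-5.51768,-5.35167) → (-5.52,-5.35)
v2: (3,-3.5) → rotate → (3.15260,3.36320) → ×s → (4.25075,4.53472) → (4.25,4.53)
v3: (-1.5,5) → rotate → (-4.80698,-2.03542) → ×s → (-6.48141,-2.74442) → (-6.48,-2.74)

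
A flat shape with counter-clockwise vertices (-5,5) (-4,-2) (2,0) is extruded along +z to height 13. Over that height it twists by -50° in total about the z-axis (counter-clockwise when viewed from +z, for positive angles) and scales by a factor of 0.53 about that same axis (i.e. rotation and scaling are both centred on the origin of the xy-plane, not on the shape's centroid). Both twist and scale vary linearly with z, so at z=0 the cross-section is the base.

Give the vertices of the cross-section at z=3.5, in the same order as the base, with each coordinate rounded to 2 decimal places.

Cross-section at z=3.5: (-3.23,5.26) (-3.80,-0.89) (1.70,-0.41)

t = z/height = 3.5/13 = 0.269231
s = 1 + (scale-1)·z/height = 1 + (0.53-1)·3.5/13 = 0.873462
θ = twist·z/height = -50°·3.5/13 = -13.4615° = -0.234948 rad
cos θ = 0.972526, sin θ = -0.232793 (intermediates below are computed at full precision and shown rounded to 5 d.p.)
v1: (-5,5) → rotate → (-3.69867,6.02659) → ×s → (-3.23065,5.26400) → (-3.23,5.26)
v2: (-4,-2) → rotate → (-4.35569,-1.01388) → ×s → (-3.80453,-0.88559) → (-3.80,-0.89)
v3: (2,0) → rotate → (1.94505,-0.46559) → ×s → (1.69893,-0.40667) → (1.70,-0.41)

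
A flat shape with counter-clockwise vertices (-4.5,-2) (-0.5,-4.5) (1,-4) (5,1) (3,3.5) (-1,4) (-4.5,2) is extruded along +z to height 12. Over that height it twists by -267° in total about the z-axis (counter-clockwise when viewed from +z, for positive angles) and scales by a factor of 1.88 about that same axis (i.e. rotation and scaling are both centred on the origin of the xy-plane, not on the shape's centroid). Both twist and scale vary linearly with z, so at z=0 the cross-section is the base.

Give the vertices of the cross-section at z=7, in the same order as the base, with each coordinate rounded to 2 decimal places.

t = z/height = 7/12 = 0.583333
s = 1 + (scale-1)·z/height = 1 + (1.88-1)·7/12 = 1.513333
θ = twist·z/height = -267°·7/12 = -155.7500° = -2.718350 rad
cos θ = -0.911762, sin θ = -0.410719 (intermediates below are computed at full precision and shown rounded to 5 d.p.)
v1: (-4.5,-2) → rotate → (3.28149,3.67176) → ×s → (4.96599,5.55660) → (4.97,5.56)
v2: (-0.5,-4.5) → rotate → (-1.39235,4.30829) → ×s → (-2.10710,6.51988) → (-2.11,6.52)
v3: (1,-4) → rotate → (-2.55464,3.23633) → ×s → (-3.86602,4.89765) → (-3.87,4.90)
v4: (5,1) → rotate → (-4.14809,-2.96536) → ×s → (-6.27744,-4.48757) → (-6.28,-4.49)
v5: (3,3.5) → rotate → (-1.29777,-4.42332) → ×s → (-1.96396,-6.69396) → (-1.96,-6.69)
v6: (-1,4) → rotate → (2.55464,-3.23633) → ×s → (3.86602,-4.89765) → (3.87,-4.90)
v7: (-4.5,2) → rotate → (4.92437,0.02471) → ×s → (7.45221,0.03740) → (7.45,0.04)

Cross-section at z=7: (4.97,5.56) (-2.11,6.52) (-3.87,4.90) (-6.28,-4.49) (-1.96,-6.69) (3.87,-4.90) (7.45,0.04)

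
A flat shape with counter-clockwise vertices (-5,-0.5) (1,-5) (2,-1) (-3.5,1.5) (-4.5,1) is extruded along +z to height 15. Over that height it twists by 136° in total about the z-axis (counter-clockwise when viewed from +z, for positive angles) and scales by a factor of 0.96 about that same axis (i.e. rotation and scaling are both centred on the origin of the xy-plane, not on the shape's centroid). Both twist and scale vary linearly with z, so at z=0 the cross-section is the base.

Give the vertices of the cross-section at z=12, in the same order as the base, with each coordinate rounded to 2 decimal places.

Cross-section at z=12: (2.02,-4.43) (4.27,2.48) (0.29,2.14) (-0.28,-3.68) (0.49,-4.44)

t = z/height = 12/15 = 0.8
s = 1 + (scale-1)·z/height = 1 + (0.96-1)·12/15 = 0.968000
θ = twist·z/height = 136°·12/15 = 108.8000° = 1.898918 rad
cos θ = -0.322266, sin θ = 0.946649 (intermediates below are computed at full precision and shown rounded to 5 d.p.)
v1: (-5,-0.5) → rotate → (2.08465,-4.57211) → ×s → (2.01794,-4.42581) → (2.02,-4.43)
v2: (1,-5) → rotate → (4.41098,2.55798) → ×s → (4.26983,2.47612) → (4.27,2.48)
v3: (2,-1) → rotate → (0.30212,2.21556) → ×s → (0.29245,2.14467) → (0.29,2.14)
v4: (-3.5,1.5) → rotate → (-0.29204,-3.79667) → ×s → (-0.28270,-3.67518) → (-0.28,-3.68)
v5: (-4.5,1) → rotate → (0.50355,-4.58219) → ×s → (0.48743,-4.43556) → (0.49,-4.44)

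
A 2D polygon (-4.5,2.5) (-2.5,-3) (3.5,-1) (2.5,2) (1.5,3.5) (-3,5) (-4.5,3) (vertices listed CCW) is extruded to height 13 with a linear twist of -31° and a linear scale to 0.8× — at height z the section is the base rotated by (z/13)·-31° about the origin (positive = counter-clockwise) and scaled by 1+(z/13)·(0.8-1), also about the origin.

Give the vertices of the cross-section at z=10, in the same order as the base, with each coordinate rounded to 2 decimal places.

t = z/height = 10/13 = 0.769231
s = 1 + (scale-1)·z/height = 1 + (0.8-1)·10/13 = 0.846154
θ = twist·z/height = -31°·10/13 = -23.8462° = -0.416194 rad
cos θ = 0.914634, sin θ = -0.404282 (intermediates below are computed at full precision and shown rounded to 5 d.p.)
v1: (-4.5,2.5) → rotate → (-3.10515,4.10586) → ×s → (-2.62743,3.47419) → (-2.63,3.47)
v2: (-2.5,-3) → rotate → (-3.49943,-1.73320) → ×s → (-2.96106,-1.46655) → (-2.96,-1.47)
v3: (3.5,-1) → rotate → (2.79694,-2.32962) → ×s → (2.36664,-1.97122) → (2.37,-1.97)
v4: (2.5,2) → rotate → (3.09515,0.81856) → ×s → (2.61897,0.69263) → (2.62,0.69)
v5: (1.5,3.5) → rotate → (2.78694,2.59480) → ×s → (2.35818,2.19560) → (2.36,2.20)
v6: (-3,5) → rotate → (-0.72249,5.78602) → ×s → (-0.61134,4.89586) → (-0.61,4.90)
v7: (-4.5,3) → rotate → (-2.90301,4.56317) → ×s → (-2.45639,3.86115) → (-2.46,3.86)

Cross-section at z=10: (-2.63,3.47) (-2.96,-1.47) (2.37,-1.97) (2.62,0.69) (2.36,2.20) (-0.61,4.90) (-2.46,3.86)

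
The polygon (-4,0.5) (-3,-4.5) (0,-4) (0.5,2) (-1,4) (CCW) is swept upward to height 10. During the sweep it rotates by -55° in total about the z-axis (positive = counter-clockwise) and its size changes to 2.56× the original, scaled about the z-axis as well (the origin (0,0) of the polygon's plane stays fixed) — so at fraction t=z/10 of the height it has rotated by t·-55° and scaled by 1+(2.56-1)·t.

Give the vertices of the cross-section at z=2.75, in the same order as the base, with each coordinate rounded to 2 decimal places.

Cross-section at z=2.75: (-5.33,2.18) (-5.82,-5.09) (-1.49,-5.52) (1.44,2.57) (0.11,5.89)

t = z/height = 2.75/10 = 0.275
s = 1 + (scale-1)·z/height = 1 + (2.56-1)·2.75/10 = 1.429000
θ = twist·z/height = -55°·2.75/10 = -15.1250° = -0.263981 rad
cos θ = 0.965359, sin θ = -0.260926 (intermediates below are computed at full precision and shown rounded to 5 d.p.)
v1: (-4,0.5) → rotate → (-3.73097,1.52638) → ×s → (-5.33156,2.18120) → (-5.33,2.18)
v2: (-3,-4.5) → rotate → (-4.07024,-3.56134) → ×s → (-5.81638,-5.08915) → (-5.82,-5.09)
v3: (0,-4) → rotate → (-1.04370,-3.86144) → ×s → (-1.49145,-5.51799) → (-1.49,-5.52)
v4: (0.5,2) → rotate → (1.00453,1.80025) → ×s → (1.43547,2.57256) → (1.44,2.57)
v5: (-1,4) → rotate → (0.07834,4.12236) → ×s → (0.11195,5.89085) → (0.11,5.89)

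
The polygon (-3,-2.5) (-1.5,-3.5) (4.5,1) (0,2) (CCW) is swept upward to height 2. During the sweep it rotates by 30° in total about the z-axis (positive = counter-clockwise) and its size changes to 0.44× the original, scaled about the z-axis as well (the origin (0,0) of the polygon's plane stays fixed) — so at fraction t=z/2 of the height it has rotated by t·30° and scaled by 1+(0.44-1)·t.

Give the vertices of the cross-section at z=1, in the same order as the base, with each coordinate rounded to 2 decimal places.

t = z/height = 1/2 = 0.5
s = 1 + (scale-1)·z/height = 1 + (0.44-1)·1/2 = 0.720000
θ = twist·z/height = 30°·1/2 = 15.0000° = 0.261799 rad
cos θ = 0.965926, sin θ = 0.258819 (intermediates below are computed at full precision and shown rounded to 5 d.p.)
v1: (-3,-2.5) → rotate → (-2.25073,-3.19127) → ×s → (-1.62053,-2.29772) → (-1.62,-2.30)
v2: (-1.5,-3.5) → rotate → (-0.54302,-3.76897) → ×s → (-0.39098,-2.71366) → (-0.39,-2.71)
v3: (4.5,1) → rotate → (4.08785,2.13061) → ×s → (2.94325,1.53404) → (2.94,1.53)
v4: (0,2) → rotate → (-0.51764,1.93185) → ×s → (-0.37270,1.39093) → (-0.37,1.39)

Cross-section at z=1: (-1.62,-2.30) (-0.39,-2.71) (2.94,1.53) (-0.37,1.39)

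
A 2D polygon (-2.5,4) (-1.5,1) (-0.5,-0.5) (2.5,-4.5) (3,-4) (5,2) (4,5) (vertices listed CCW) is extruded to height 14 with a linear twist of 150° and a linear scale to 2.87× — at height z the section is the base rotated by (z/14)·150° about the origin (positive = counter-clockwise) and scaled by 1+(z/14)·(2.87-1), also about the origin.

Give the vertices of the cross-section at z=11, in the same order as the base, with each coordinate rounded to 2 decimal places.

Cross-section at z=11: (-5.85,-10.07) (-0.45,-4.43) (1.67,-0.51) (6.94,10.65) (5.27,11.16) (-10.14,8.61) (-15.53,2.96)

t = z/height = 11/14 = 0.785714
s = 1 + (scale-1)·z/height = 1 + (2.87-1)·11/14 = 2.469286
θ = twist·z/height = 150°·11/14 = 117.8571° = 2.056995 rad
cos θ = -0.467269, sin θ = 0.884115 (intermediates below are computed at full precision and shown rounded to 5 d.p.)
v1: (-2.5,4) → rotate → (-2.36829,-4.07936) → ×s → (-5.84798,-10.07311) → (-5.85,-10.07)
v2: (-1.5,1) → rotate → (-0.18321,-1.79344) → ×s → (-0.45240,-4.42852) → (-0.45,-4.43)
v3: (-0.5,-0.5) → rotate → (0.67569,-0.20842) → ×s → (1.66848,-0.51466) → (1.67,-0.51)
v4: (2.5,-4.5) → rotate → (2.81035,4.31300) → ×s → (6.93955,10.65002) → (6.94,10.65)
v5: (3,-4) → rotate → (2.13466,4.52142) → ×s → (5.27107,11.16468) → (5.27,11.16)
v6: (5,2) → rotate → (-4.10457,3.48604) → ×s → (-10.13537,8.60803) → (-10.14,8.61)
v7: (4,5) → rotate → (-6.28965,1.20012) → ×s → (-15.53095,2.96344) → (-15.53,2.96)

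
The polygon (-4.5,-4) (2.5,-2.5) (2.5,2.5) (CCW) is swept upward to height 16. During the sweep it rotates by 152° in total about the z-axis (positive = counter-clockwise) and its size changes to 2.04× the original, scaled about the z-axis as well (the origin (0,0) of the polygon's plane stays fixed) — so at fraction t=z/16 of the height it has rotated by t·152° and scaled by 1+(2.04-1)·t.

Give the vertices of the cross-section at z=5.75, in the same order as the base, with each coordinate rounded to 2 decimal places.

t = z/height = 5.75/16 = 0.359375
s = 1 + (scale-1)·z/height = 1 + (2.04-1)·5.75/16 = 1.373750
θ = twist·z/height = 152°·5.75/16 = 54.6250° = 0.953386 rad
cos θ = 0.578925, sin θ = 0.815380 (intermediates below are computed at full precision and shown rounded to 5 d.p.)
v1: (-4.5,-4) → rotate → (0.65636,-5.98491) → ×s → (0.90167,-8.22178) → (0.90,-8.22)
v2: (2.5,-2.5) → rotate → (3.48576,0.59114) → ×s → (4.78857,0.81208) → (4.79,0.81)
v3: (2.5,2.5) → rotate → (-0.59114,3.48576) → ×s → (-0.81208,4.78857) → (-0.81,4.79)

Cross-section at z=5.75: (0.90,-8.22) (4.79,0.81) (-0.81,4.79)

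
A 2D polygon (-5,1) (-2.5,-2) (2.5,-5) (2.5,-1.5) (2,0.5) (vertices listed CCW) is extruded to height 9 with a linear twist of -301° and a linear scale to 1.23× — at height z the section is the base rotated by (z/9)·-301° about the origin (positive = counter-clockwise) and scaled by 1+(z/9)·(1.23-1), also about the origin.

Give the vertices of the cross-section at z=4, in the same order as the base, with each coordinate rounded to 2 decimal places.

t = z/height = 4/9 = 0.444444
s = 1 + (scale-1)·z/height = 1 + (1.23-1)·4/9 = 1.102222
θ = twist·z/height = -301°·4/9 = -133.7778° = -2.334863 rad
cos θ = -0.691863, sin θ = -0.722029 (intermediates below are computed at full precision and shown rounded to 5 d.p.)
v1: (-5,1) → rotate → (4.18134,2.91828) → ×s → (4.60877,3.21659) → (4.61,3.22)
v2: (-2.5,-2) → rotate → (0.28560,3.18880) → ×s → (0.31480,3.51476) → (0.31,3.51)
v3: (2.5,-5) → rotate → (-5.33980,1.65424) → ×s → (-5.88565,1.82334) → (-5.89,1.82)
v4: (2.5,-1.5) → rotate → (-2.81270,-0.76728) → ×s → (-3.10022,-0.84571) → (-3.10,-0.85)
v5: (2,0.5) → rotate → (-1.02271,-1.78999) → ×s → (-1.12726,-1.97297) → (-1.13,-1.97)

Cross-section at z=4: (4.61,3.22) (0.31,3.51) (-5.89,1.82) (-3.10,-0.85) (-1.13,-1.97)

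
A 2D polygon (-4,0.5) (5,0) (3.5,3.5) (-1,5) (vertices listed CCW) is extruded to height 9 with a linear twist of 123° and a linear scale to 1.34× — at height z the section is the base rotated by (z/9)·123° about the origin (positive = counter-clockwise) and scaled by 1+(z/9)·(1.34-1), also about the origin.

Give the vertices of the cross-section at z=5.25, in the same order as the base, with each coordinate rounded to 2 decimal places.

t = z/height = 5.25/9 = 0.583333
s = 1 + (scale-1)·z/height = 1 + (1.34-1)·5.25/9 = 1.198333
θ = twist·z/height = 123°·5.25/9 = 71.7500° = 1.252274 rad
cos θ = 0.313164, sin θ = 0.949699 (intermediates below are computed at full precision and shown rounded to 5 d.p.)
v1: (-4,0.5) → rotate → (-1.72750,-3.64221) → ×s → (-2.07013,-4.36459) → (-2.07,-4.36)
v2: (5,0) → rotate → (1.56582,4.74850) → ×s → (1.87637,5.69028) → (1.88,5.69)
v3: (3.5,3.5) → rotate → (-2.22787,4.42002) → ×s → (-2.66974,5.29666) → (-2.67,5.30)
v4: (-1,5) → rotate → (-5.06166,0.61612) → ×s → (-6.06556,0.73832) → (-6.07,0.74)

Cross-section at z=5.25: (-2.07,-4.36) (1.88,5.69) (-2.67,5.30) (-6.07,0.74)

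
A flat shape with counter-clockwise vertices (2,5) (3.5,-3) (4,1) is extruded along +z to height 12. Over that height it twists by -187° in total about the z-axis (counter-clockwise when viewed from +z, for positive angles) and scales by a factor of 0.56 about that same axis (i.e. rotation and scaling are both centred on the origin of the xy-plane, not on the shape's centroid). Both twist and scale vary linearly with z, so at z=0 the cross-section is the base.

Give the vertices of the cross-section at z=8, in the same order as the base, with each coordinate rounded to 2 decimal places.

Cross-section at z=8: (2.10,-3.17) (-3.15,-0.83) (-1.03,-2.73)

t = z/height = 8/12 = 0.666667
s = 1 + (scale-1)·z/height = 1 + (0.56-1)·8/12 = 0.706667
θ = twist·z/height = -187°·8/12 = -124.6667° = -2.175844 rad
cos θ = -0.568801, sin θ = -0.822475 (intermediates below are computed at full precision and shown rounded to 5 d.p.)
v1: (2,5) → rotate → (2.97477,-4.48896) → ×s → (2.10217,-3.17220) → (2.10,-3.17)
v2: (3.5,-3) → rotate → (-4.45823,-1.17226) → ×s → (-3.15048,-0.82840) → (-3.15,-0.83)
v3: (4,1) → rotate → (-1.45273,-3.85870) → ×s → (-1.02660,-2.72682) → (-1.03,-2.73)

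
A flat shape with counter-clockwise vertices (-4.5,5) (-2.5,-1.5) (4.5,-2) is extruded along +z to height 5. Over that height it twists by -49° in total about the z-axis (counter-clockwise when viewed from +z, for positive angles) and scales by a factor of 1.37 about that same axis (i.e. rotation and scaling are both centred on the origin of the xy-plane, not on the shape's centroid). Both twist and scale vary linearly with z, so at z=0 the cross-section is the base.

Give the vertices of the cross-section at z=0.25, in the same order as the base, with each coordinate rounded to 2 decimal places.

t = z/height = 0.25/5 = 0.05
s = 1 + (scale-1)·z/height = 1 + (1.37-1)·0.25/5 = 1.018500
θ = twist·z/height = -49°·0.25/5 = -2.4500° = -0.042761 rad
cos θ = 0.999086, sin θ = -0.042748 (intermediates below are computed at full precision and shown rounded to 5 d.p.)
v1: (-4.5,5) → rotate → (-4.28215,5.18779) → ×s → (-4.36137,5.28377) → (-4.36,5.28)
v2: (-2.5,-1.5) → rotate → (-2.56184,-1.39176) → ×s → (-2.60923,-1.41751) → (-2.61,-1.42)
v3: (4.5,-2) → rotate → (4.41039,-2.19054) → ×s → (4.49198,-2.23106) → (4.49,-2.23)

Cross-section at z=0.25: (-4.36,5.28) (-2.61,-1.42) (4.49,-2.23)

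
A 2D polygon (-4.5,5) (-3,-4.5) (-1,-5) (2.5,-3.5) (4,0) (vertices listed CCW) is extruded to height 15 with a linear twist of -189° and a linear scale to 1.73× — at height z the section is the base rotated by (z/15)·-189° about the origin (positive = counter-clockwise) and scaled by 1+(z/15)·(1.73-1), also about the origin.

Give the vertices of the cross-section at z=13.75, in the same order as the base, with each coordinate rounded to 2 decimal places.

Cross-section at z=13.75: (8.44,-7.41) (4.09,8.05) (0.68,8.48) (-4.83,5.31) (-6.63,-0.78)

t = z/height = 13.75/15 = 0.916667
s = 1 + (scale-1)·z/height = 1 + (1.73-1)·13.75/15 = 1.669167
θ = twist·z/height = -189°·13.75/15 = -173.2500° = -3.023783 rad
cos θ = -0.993068, sin θ = -0.117537 (intermediates below are computed at full precision and shown rounded to 5 d.p.)
v1: (-4.5,5) → rotate → (5.05650,-4.43642) → ×s → (8.44013,-7.40513) → (8.44,-7.41)
v2: (-3,-4.5) → rotate → (2.45029,4.82142) → ×s → (4.08994,8.04775) → (4.09,8.05)
v3: (-1,-5) → rotate → (0.40538,5.08288) → ×s → (0.67665,8.48417) → (0.68,8.48)
v4: (2.5,-3.5) → rotate → (-2.89405,3.18190) → ×s → (-4.83066,5.31111) → (-4.83,5.31)
v5: (4,0) → rotate → (-3.97227,-0.47015) → ×s → (-6.63039,-0.78476) → (-6.63,-0.78)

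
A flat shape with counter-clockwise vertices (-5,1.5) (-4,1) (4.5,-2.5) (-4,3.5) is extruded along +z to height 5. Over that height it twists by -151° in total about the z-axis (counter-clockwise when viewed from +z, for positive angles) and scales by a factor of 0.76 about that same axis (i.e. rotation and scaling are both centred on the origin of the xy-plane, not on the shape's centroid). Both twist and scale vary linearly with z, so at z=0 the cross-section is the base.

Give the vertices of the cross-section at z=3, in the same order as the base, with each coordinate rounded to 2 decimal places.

t = z/height = 3/5 = 0.6
s = 1 + (scale-1)·z/height = 1 + (0.76-1)·3/5 = 0.856000
θ = twist·z/height = -151°·3/5 = -90.6000° = -1.581268 rad
cos θ = -0.010472, sin θ = -0.999945 (intermediates below are computed at full precision and shown rounded to 5 d.p.)
v1: (-5,1.5) → rotate → (1.55228,4.98402) → ×s → (1.32875,4.26632) → (1.33,4.27)
v2: (-4,1) → rotate → (1.04183,3.98931) → ×s → (0.89181,3.41485) → (0.89,3.41)
v3: (4.5,-2.5) → rotate → (-2.54699,-4.47357) → ×s → (-2.18022,-3.82938) → (-2.18,-3.83)
v4: (-4,3.5) → rotate → (3.54170,3.96313) → ×s → (3.03169,3.39244) → (3.03,3.39)

Cross-section at z=3: (1.33,4.27) (0.89,3.41) (-2.18,-3.83) (3.03,3.39)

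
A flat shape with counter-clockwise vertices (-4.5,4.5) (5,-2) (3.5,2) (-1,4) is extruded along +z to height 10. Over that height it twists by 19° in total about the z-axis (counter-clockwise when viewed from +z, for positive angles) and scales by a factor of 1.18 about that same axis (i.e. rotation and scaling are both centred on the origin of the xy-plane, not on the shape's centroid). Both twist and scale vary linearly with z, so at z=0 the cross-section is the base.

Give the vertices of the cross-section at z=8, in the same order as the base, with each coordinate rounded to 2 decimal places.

t = z/height = 8/10 = 0.8
s = 1 + (scale-1)·z/height = 1 + (1.18-1)·8/10 = 1.144000
θ = twist·z/height = 19°·8/10 = 15.2000° = 0.265290 rad
cos θ = 0.965016, sin θ = 0.262189 (intermediates below are computed at full precision and shown rounded to 5 d.p.)
v1: (-4.5,4.5) → rotate → (-5.52243,3.16272) → ×s → (-6.31765,3.61816) → (-6.32,3.62)
v2: (5,-2) → rotate → (5.34946,-0.61909) → ×s → (6.11978,-0.70824) → (6.12,-0.71)
v3: (3.5,2) → rotate → (2.85318,2.84770) → ×s → (3.26404,3.25776) → (3.26,3.26)
v4: (-1,4) → rotate → (-2.01377,3.59788) → ×s → (-2.30376,4.11597) → (-2.30,4.12)

Cross-section at z=8: (-6.32,3.62) (6.12,-0.71) (3.26,3.26) (-2.30,4.12)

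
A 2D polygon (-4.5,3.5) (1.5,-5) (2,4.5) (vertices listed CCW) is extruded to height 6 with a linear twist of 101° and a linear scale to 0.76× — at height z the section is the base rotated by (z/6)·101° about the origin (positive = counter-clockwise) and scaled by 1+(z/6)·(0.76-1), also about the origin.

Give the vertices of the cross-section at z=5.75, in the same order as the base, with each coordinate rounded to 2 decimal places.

Cross-section at z=5.75: (-2.27,-3.76) (3.69,1.60) (-3.62,1.12)

t = z/height = 5.75/6 = 0.958333
s = 1 + (scale-1)·z/height = 1 + (0.76-1)·5.75/6 = 0.770000
θ = twist·z/height = 101°·5.75/6 = 96.7917° = 1.689333 rad
cos θ = -0.118260, sin θ = 0.992983 (intermediates below are computed at full precision and shown rounded to 5 d.p.)
v1: (-4.5,3.5) → rotate → (-2.94327,-4.88233) → ×s → (-2.26632,-3.75939) → (-2.27,-3.76)
v2: (1.5,-5) → rotate → (4.78752,2.08077) → ×s → (3.68639,1.60219) → (3.69,1.60)
v3: (2,4.5) → rotate → (-4.70494,1.45380) → ×s → (-3.62280,1.11942) → (-3.62,1.12)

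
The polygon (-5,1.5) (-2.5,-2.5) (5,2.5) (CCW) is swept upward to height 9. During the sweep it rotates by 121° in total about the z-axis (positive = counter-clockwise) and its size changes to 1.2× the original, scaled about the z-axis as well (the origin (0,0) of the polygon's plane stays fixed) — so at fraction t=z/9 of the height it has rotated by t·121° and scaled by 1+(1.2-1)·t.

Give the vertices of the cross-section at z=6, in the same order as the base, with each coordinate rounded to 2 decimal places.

Cross-section at z=6: (-2.60,-5.32) (2.34,-3.26) (-1.88,6.05)

t = z/height = 6/9 = 0.666667
s = 1 + (scale-1)·z/height = 1 + (1.2-1)·6/9 = 1.133333
θ = twist·z/height = 121°·6/9 = 80.6667° = 1.407899 rad
cos θ = 0.162178, sin θ = 0.986762 (intermediates below are computed at full precision and shown rounded to 5 d.p.)
v1: (-5,1.5) → rotate → (-2.29103,-4.69054) → ×s → (-2.59650,-5.31595) → (-2.60,-5.32)
v2: (-2.5,-2.5) → rotate → (2.06146,-2.87235) → ×s → (2.33632,-3.25533) → (2.34,-3.26)
v3: (5,2.5) → rotate → (-1.65601,5.33925) → ×s → (-1.87682,6.05115) → (-1.88,6.05)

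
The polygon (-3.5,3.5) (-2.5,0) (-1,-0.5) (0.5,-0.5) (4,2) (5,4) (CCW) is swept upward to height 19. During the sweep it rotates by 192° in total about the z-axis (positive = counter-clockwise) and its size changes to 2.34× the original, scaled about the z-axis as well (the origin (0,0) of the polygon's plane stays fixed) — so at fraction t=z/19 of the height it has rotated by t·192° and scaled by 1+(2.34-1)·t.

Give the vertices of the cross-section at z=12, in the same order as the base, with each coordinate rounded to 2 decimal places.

t = z/height = 12/19 = 0.631579
s = 1 + (scale-1)·z/height = 1 + (2.34-1)·12/19 = 1.846316
θ = twist·z/height = 192°·12/19 = 121.2632° = 2.116441 rad
cos θ = -0.518970, sin θ = 0.854793 (intermediates below are computed at full precision and shown rounded to 5 d.p.)
v1: (-3.5,3.5) → rotate → (-1.17538,-4.80817) → ×s → (-2.17012,-8.87740) → (-2.17,-8.88)
v2: (-2.5,0) → rotate → (1.29742,-2.13698) → ×s → (2.39545,-3.94554) → (2.40,-3.95)
v3: (-1,-0.5) → rotate → (0.94637,-0.59531) → ×s → (1.74729,-1.09913) → (1.75,-1.10)
v4: (0.5,-0.5) → rotate → (0.16791,0.68688) → ×s → (0.31002,1.26820) → (0.31,1.27)
v5: (4,2) → rotate → (-3.78546,2.38123) → ×s → (-6.98916,4.39651) → (-6.99,4.40)
v6: (5,4) → rotate → (-6.01402,2.19809) → ×s → (-11.10378,4.05836) → (-11.10,4.06)

Cross-section at z=12: (-2.17,-8.88) (2.40,-3.95) (1.75,-1.10) (0.31,1.27) (-6.99,4.40) (-11.10,4.06)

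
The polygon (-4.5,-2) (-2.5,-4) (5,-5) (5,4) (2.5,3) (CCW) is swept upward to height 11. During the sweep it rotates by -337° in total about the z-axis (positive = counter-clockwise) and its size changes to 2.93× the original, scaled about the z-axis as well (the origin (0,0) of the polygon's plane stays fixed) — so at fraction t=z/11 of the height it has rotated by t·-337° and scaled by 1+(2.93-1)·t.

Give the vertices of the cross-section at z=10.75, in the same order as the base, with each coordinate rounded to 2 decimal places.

t = z/height = 10.75/11 = 0.977273
s = 1 + (scale-1)·z/height = 1 + (2.93-1)·10.75/11 = 2.886136
θ = twist·z/height = -337°·10.75/11 = -329.3409° = -5.748083 rad
cos θ = 0.860217, sin θ = 0.509929 (intermediates below are computed at full precision and shown rounded to 5 d.p.)
v1: (-4.5,-2) → rotate → (-2.85112,-4.01511) → ×s → (-8.22871,-11.58816) → (-8.23,-11.59)
v2: (-2.5,-4) → rotate → (-0.11083,-4.71569) → ×s → (-0.31986,-13.61012) → (-0.32,-13.61)
v3: (5,-5) → rotate → (6.85073,-1.75144) → ×s → (19.77213,-5.05489) → (19.77,-5.05)
v4: (5,4) → rotate → (2.26137,5.99051) → ×s → (6.52661,17.28943) → (6.53,17.29)
v5: (2.5,3) → rotate → (0.62075,3.85547) → ×s → (1.79158,11.12742) → (1.79,11.13)

Cross-section at z=10.75: (-8.23,-11.59) (-0.32,-13.61) (19.77,-5.05) (6.53,17.29) (1.79,11.13)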